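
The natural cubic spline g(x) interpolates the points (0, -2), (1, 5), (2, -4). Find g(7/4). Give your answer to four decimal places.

Let σ_i = g''(x_i). Step sizes h_i = 1, 1; slopes of the chords Δ_i = (y_(i+1) - y_i)/h_i = 7, -9.
  1·σ_0 + 4·σ_1 + 1·σ_2 = 6(Δ_1 - Δ_0) = -96
Natural end conditions: σ_0 = σ_2 = 0.
Hence σ_0 = 0, σ_1 = -24, σ_2 = 0.
On [1, 2], g(x) = 5 - 1·(x - 1) - 12·(x - 1)² + 4·(x - 1)³.
With (x - 1) = 3/4: g(7/4) = -13/16.

-0.8125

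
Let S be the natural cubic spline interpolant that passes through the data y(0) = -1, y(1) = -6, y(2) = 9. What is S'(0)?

-10

Let m_i = S''(x_i). Step sizes h_i = 1, 1; slopes of the chords Δ_i = (y_(i+1) - y_i)/h_i = -5, 15.
  1·m_0 + 4·m_1 + 1·m_2 = 6(Δ_1 - Δ_0) = 120
Natural end conditions: m_0 = m_2 = 0.
Solving the tridiagonal system: m_0 = 0, m_1 = 30, m_2 = 0.
On [0, 1], S'(x) = b_0 + 2c_0·x + 3d_0·x² with b_0 = Δ_0 - h_0(2m_0 + m_1)/6 = -10, c_0 = m_0/2 = 0, d_0 = (m_1 - m_0)/(6h_0) = 5. So S'(0) = -10.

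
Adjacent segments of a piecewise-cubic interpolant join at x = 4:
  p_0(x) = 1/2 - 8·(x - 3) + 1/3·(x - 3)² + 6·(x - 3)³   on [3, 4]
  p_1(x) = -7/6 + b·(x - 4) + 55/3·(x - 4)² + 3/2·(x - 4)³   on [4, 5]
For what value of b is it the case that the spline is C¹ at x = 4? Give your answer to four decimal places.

p_0'(x) = -8 + 2/3·(x - 3) + 18·(x - 3)², so p_0'(4) = 32/3. On the right, p_1'(4) = b, so b = 32/3.

10.6667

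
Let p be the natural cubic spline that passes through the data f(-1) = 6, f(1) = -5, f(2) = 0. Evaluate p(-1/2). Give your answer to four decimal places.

1.6094

With σ_i denoting the second derivative at x_i, h_i = 2, 1, and Δ_i = (y_(i+1) − y_i)/h_i = -11/2, 5:
  2·σ_0 + 6·σ_1 + 1·σ_2 = 6(Δ_1 - Δ_0) = 63
Natural end conditions: σ_0 = σ_2 = 0.
Forward elimination and back-substitution give σ_0 = 0, σ_1 = 21/2, σ_2 = 0.
On [-1, 1], p(x) = 6 - 9·(x + 1) + 0·(x + 1)² + 7/8·(x + 1)³.
With (x + 1) = 1/2: p(-1/2) = 103/64.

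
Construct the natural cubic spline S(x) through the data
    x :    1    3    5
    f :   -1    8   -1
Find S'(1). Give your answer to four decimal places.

Let M_i = S''(x_i). Step sizes h_i = 2, 2; slopes of the chords Δ_i = (y_(i+1) - y_i)/h_i = 9/2, -9/2.
  2·M_0 + 8·M_1 + 2·M_2 = 6(Δ_1 - Δ_0) = -54
Natural end conditions: M_0 = M_2 = 0.
Solving the tridiagonal system: M_0 = 0, M_1 = -27/4, M_2 = 0.
On [1, 3], S'(x) = b_0 + 2c_0·(x - 1) + 3d_0·(x - 1)² with b_0 = Δ_0 - h_0(2M_0 + M_1)/6 = 27/4, c_0 = M_0/2 = 0, d_0 = (M_1 - M_0)/(6h_0) = -9/16. So S'(1) = 27/4.

6.7500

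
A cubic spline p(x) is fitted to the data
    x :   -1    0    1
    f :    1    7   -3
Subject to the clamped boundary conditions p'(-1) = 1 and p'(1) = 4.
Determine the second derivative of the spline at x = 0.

-51

With σ_i denoting the second derivative at x_i, h_i = 1, 1, and Δ_i = (y_(i+1) − y_i)/h_i = 6, -10:
  1·σ_0 + 4·σ_1 + 1·σ_2 = 6(Δ_1 - Δ_0) = -96
Clamped end conditions give two more equations: 2h_0·σ_0 + h_0·σ_1 = 6(Δ_0 - p'(-1)) = 30 and h_1·σ_1 + 2h_1·σ_2 = 6(p'(1) - Δ_1) = 84.
Solving the tridiagonal system: σ_0 = 81/2, σ_1 = -51, σ_2 = 135/2.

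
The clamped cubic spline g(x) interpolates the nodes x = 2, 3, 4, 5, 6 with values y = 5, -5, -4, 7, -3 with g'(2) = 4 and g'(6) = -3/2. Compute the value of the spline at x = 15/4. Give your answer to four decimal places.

-6.3749

Write M_i for g''(x_i). With h_i = 1, 1, 1, 1 and divided differences Δ_i = -10, 1, 11, -10, the continuity of g' gives the tridiagonal system
  1·M_0 + 4·M_1 + 1·M_2 = 6(Δ_1 - Δ_0) = 66
  1·M_1 + 4·M_2 + 1·M_3 = 6(Δ_2 - Δ_1) = 60
  1·M_2 + 4·M_3 + 1·M_4 = 6(Δ_3 - Δ_2) = -126
Clamped end conditions give two more equations: 2h_0·M_0 + h_0·M_1 = 6(Δ_0 - g'(2)) = -84 and h_3·M_3 + 2h_3·M_4 = 6(g'(6) - Δ_3) = 51.
Forward elimination and back-substitution give M_0 = -3047/56, M_1 = 695/28, M_2 = 169/8, M_3 = -1381/28, M_4 = 2809/56.
On [3, 4], g(x) = -5 - 1209/112·(x - 3) + 695/56·(x - 3)² - 69/112·(x - 3)³.
With (x - 3) = 3/4: g(15/4) = -45695/7168.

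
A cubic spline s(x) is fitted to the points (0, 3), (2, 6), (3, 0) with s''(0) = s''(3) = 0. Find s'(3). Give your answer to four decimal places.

-7.2500

With M_i denoting the second derivative at x_i, h_i = 2, 1, and Δ_i = (y_(i+1) − y_i)/h_i = 3/2, -6:
  2·M_0 + 6·M_1 + 1·M_2 = 6(Δ_1 - Δ_0) = -45
Natural end conditions: M_0 = M_2 = 0.
Hence M_0 = 0, M_1 = -15/2, M_2 = 0.
On [2, 3], s'(x) = b_1 + 2c_1·(x - 2) + 3d_1·(x - 2)² with b_1 = Δ_1 - h_1(2M_1 + M_2)/6 = -7/2, c_1 = M_1/2 = -15/4, d_1 = (M_2 - M_1)/(6h_1) = 5/4. So s'(3) = -29/4.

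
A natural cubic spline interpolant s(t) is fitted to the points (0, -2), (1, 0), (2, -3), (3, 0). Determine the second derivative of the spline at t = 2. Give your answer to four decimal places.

11.6000

Put σ_i = s'' at the i-th knot. Here h = (1, 1, 1) and Δ = (2, -3, 3), so the interior equations h_(i-1)·σ_(i-1) + 2(h_(i-1)+h_i)·σ_i + h_i·σ_(i+1) = 6(Δ_i − Δ_(i-1)) read
  1·σ_0 + 4·σ_1 + 1·σ_2 = 6(Δ_1 - Δ_0) = -30
  1·σ_1 + 4·σ_2 + 1·σ_3 = 6(Δ_2 - Δ_1) = 36
Natural end conditions: σ_0 = σ_3 = 0.
Forward elimination and back-substitution give σ_0 = 0, σ_1 = -52/5, σ_2 = 58/5, σ_3 = 0.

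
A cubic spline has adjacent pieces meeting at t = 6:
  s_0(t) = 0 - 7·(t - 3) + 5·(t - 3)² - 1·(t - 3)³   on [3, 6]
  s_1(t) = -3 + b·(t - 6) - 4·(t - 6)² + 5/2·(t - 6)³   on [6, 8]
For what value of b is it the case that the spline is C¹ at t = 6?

s_0'(t) = -7 + 10·(t - 3) - 3·(t - 3)², so s_0'(6) = -4. On the right, s_1'(6) = b, so b = -4.

-4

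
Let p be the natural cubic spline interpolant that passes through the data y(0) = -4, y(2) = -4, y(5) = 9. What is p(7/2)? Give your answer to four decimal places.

With σ_i denoting the second derivative at x_i, h_i = 2, 3, and Δ_i = (y_(i+1) − y_i)/h_i = 0, 13/3:
  2·σ_0 + 10·σ_1 + 3·σ_2 = 6(Δ_1 - Δ_0) = 26
Natural end conditions: σ_0 = σ_2 = 0.
Solving: σ_0 = 0, σ_1 = 13/5, σ_2 = 0.
On [2, 5], p(x) = -4 + 26/15·(x - 2) + 13/10·(x - 2)² - 13/90·(x - 2)³.
With (x - 2) = 3/2: p(7/2) = 83/80.

1.0375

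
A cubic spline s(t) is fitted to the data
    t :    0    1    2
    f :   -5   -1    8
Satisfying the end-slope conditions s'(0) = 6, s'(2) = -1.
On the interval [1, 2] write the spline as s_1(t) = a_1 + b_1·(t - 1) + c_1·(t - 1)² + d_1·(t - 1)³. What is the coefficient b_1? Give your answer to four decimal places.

8.5000

With m_i denoting the second derivative at x_i, h_i = 1, 1, and Δ_i = (y_(i+1) − y_i)/h_i = 4, 9:
  1·m_0 + 4·m_1 + 1·m_2 = 6(Δ_1 - Δ_0) = 30
Clamped end conditions give two more equations: 2h_0·m_0 + h_0·m_1 = 6(Δ_0 - s'(0)) = -12 and h_1·m_1 + 2h_1·m_2 = 6(s'(2) - Δ_1) = -60.
Solving: m_0 = -17, m_1 = 22, m_2 = -41.
On [1, 2], with s_1(t) = a_1 + b_1·(t - 1) + c_1·(t - 1)² + d_1·(t - 1)³: c_1 = m_1/2 = 11, d_1 = (m_2 - m_1)/(6h_1) = -21/2, b_1 = Δ_1 - h_1(2m_1 + m_2)/6 = 17/2.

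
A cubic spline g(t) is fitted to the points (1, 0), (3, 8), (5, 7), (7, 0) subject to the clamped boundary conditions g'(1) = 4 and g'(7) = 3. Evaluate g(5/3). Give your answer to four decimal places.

Write σ_i for g''(x_i). With h_i = 2, 2, 2 and divided differences Δ_i = 4, -1/2, -7/2, the continuity of g' gives the tridiagonal system
  2·σ_0 + 8·σ_1 + 2·σ_2 = 6(Δ_1 - Δ_0) = -27
  2·σ_1 + 8·σ_2 + 2·σ_3 = 6(Δ_2 - Δ_1) = -18
Clamped end conditions give two more equations: 2h_0·σ_0 + h_0·σ_1 = 6(Δ_0 - g'(1)) = 0 and h_2·σ_2 + 2h_2·σ_3 = 6(g'(7) - Δ_2) = 39.
Hence σ_0 = 19/15, σ_1 = -38/15, σ_2 = -139/30, σ_3 = 181/15.
On [1, 3], g(t) = 0 + 4·(t - 1) + 19/30·(t - 1)² - 19/60·(t - 1)³.
With (t - 1) = 2/3: g(5/3) = 1156/405.

2.8543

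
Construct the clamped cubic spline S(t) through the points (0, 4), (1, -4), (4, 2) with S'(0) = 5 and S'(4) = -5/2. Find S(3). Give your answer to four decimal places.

With M_i denoting the second derivative at x_i, h_i = 1, 3, and Δ_i = (y_(i+1) − y_i)/h_i = -8, 2:
  1·M_0 + 8·M_1 + 3·M_2 = 6(Δ_1 - Δ_0) = 60
Clamped end conditions give two more equations: 2h_0·M_0 + h_0·M_1 = 6(Δ_0 - S'(0)) = -78 and h_1·M_1 + 2h_1·M_2 = 6(S'(4) - Δ_1) = -27.
Solving: M_0 = -387/8, M_1 = 75/4, M_2 = -111/8.
On [1, 4], S(t) = -4 - 157/16·(t - 1) + 75/8·(t - 1)² - 29/16·(t - 1)³.
With (t - 1) = 2: S(3) = -5/8.

-0.6250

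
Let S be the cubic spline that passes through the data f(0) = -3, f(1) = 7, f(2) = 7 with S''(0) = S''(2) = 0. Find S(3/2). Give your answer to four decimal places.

Write M_i for S''(x_i). With h_i = 1, 1 and divided differences Δ_i = 10, 0, the continuity of S' gives the tridiagonal system
  1·M_0 + 4·M_1 + 1·M_2 = 6(Δ_1 - Δ_0) = -60
Natural end conditions: M_0 = M_2 = 0.
Forward elimination and back-substitution give M_0 = 0, M_1 = -15, M_2 = 0.
On [1, 2], S(x) = 7 + 5·(x - 1) - 15/2·(x - 1)² + 5/2·(x - 1)³.
With (x - 1) = 1/2: S(3/2) = 127/16.

7.9375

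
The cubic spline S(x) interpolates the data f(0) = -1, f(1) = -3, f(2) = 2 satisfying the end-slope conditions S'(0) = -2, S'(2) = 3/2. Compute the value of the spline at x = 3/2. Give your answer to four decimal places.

Let σ_i = S''(x_i). Step sizes h_i = 1, 1; slopes of the chords Δ_i = (y_(i+1) - y_i)/h_i = -2, 5.
  1·σ_0 + 4·σ_1 + 1·σ_2 = 6(Δ_1 - Δ_0) = 42
Clamped end conditions give two more equations: 2h_0·σ_0 + h_0·σ_1 = 6(Δ_0 - S'(0)) = 0 and h_1·σ_1 + 2h_1·σ_2 = 6(S'(2) - Δ_1) = -21.
Hence σ_0 = -35/4, σ_1 = 35/2, σ_2 = -77/4.
On [1, 2], S(x) = -3 + 19/8·(x - 1) + 35/4·(x - 1)² - 49/8·(x - 1)³.
With (x - 1) = 1/2: S(3/2) = -25/64.

-0.3906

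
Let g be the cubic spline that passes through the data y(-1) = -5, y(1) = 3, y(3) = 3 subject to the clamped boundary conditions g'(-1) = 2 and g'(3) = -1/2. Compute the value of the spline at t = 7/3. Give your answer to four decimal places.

3.5370

With m_i denoting the second derivative at x_i, h_i = 2, 2, and Δ_i = (y_(i+1) − y_i)/h_i = 4, 0:
  2·m_0 + 8·m_1 + 2·m_2 = 6(Δ_1 - Δ_0) = -24
Clamped end conditions give two more equations: 2h_0·m_0 + h_0·m_1 = 6(Δ_0 - g'(-1)) = 12 and h_1·m_1 + 2h_1·m_2 = 6(g'(3) - Δ_1) = -3.
Hence m_0 = 43/8, m_1 = -19/4, m_2 = 13/8.
On [1, 3], g(t) = 3 + 21/8·(t - 1) - 19/8·(t - 1)² + 17/32·(t - 1)³.
With (t - 1) = 4/3: g(7/3) = 191/54.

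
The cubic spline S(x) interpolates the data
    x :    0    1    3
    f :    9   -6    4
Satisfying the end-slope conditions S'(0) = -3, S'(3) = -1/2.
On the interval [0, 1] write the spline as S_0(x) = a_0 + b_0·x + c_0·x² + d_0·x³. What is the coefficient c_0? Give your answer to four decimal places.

-27.5833

Write m_i for S''(x_i). With h_i = 1, 2 and divided differences Δ_i = -15, 5, the continuity of S' gives the tridiagonal system
  1·m_0 + 6·m_1 + 2·m_2 = 6(Δ_1 - Δ_0) = 120
Clamped end conditions give two more equations: 2h_0·m_0 + h_0·m_1 = 6(Δ_0 - S'(0)) = -72 and h_1·m_1 + 2h_1·m_2 = 6(S'(3) - Δ_1) = -33.
Solving the tridiagonal system: m_0 = -331/6, m_1 = 115/3, m_2 = -329/12.
On [0, 1], with S_0(x) = a_0 + b_0·x + c_0·x² + d_0·x³: c_0 = m_0/2 = -331/12, d_0 = (m_1 - m_0)/(6h_0) = 187/12, b_0 = Δ_0 - h_0(2m_0 + m_1)/6 = -3.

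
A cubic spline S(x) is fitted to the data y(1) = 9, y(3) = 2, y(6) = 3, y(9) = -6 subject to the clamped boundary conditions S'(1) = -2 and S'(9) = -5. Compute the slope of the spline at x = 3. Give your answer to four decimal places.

Write σ_i for S''(x_i). With h_i = 2, 3, 3 and divided differences Δ_i = -7/2, 1/3, -3, the continuity of S' gives the tridiagonal system
  2·σ_0 + 10·σ_1 + 3·σ_2 = 6(Δ_1 - Δ_0) = 23
  3·σ_1 + 12·σ_2 + 3·σ_3 = 6(Δ_2 - Δ_1) = -20
Clamped end conditions give two more equations: 2h_0·σ_0 + h_0·σ_1 = 6(Δ_0 - S'(1)) = -9 and h_2·σ_2 + 2h_2·σ_3 = 6(S'(9) - Δ_2) = -12.
Hence σ_0 = -159/38, σ_1 = 147/38, σ_2 = -139/57, σ_3 = -89/114.
On [3, 6], S'(x) = b_1 + 2c_1·(x - 3) + 3d_1·(x - 3)² with b_1 = Δ_1 - h_1(2σ_1 + σ_2)/6 = -44/19, c_1 = σ_1/2 = 147/76, d_1 = (σ_2 - σ_1)/(6h_1) = -719/2052. So S'(3) = -44/19.

-2.3158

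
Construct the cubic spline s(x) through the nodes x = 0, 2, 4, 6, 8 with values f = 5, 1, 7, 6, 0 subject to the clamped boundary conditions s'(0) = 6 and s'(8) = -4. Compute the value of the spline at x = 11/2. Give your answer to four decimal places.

With σ_i denoting the second derivative at x_i, h_i = 2, 2, 2, 2, and Δ_i = (y_(i+1) − y_i)/h_i = -2, 3, -1/2, -3:
  2·σ_0 + 8·σ_1 + 2·σ_2 = 6(Δ_1 - Δ_0) = 30
  2·σ_1 + 8·σ_2 + 2·σ_3 = 6(Δ_2 - Δ_1) = -21
  2·σ_2 + 8·σ_3 + 2·σ_4 = 6(Δ_3 - Δ_2) = -15
Clamped end conditions give two more equations: 2h_0·σ_0 + h_0·σ_1 = 6(Δ_0 - s'(0)) = -48 and h_3·σ_3 + 2h_3·σ_4 = 6(s'(8) - Δ_3) = -6.
Solving the tridiagonal system: σ_0 = -1853/112, σ_1 = 509/56, σ_2 = -77/16, σ_3 = -19/56, σ_4 = -149/112.
On [4, 6], s(x) = 7 + 79/28·(x - 4) - 77/32·(x - 4)² + 167/448·(x - 4)³.
With (x - 4) = 3/2: s(11/2) = 3623/512.

7.0762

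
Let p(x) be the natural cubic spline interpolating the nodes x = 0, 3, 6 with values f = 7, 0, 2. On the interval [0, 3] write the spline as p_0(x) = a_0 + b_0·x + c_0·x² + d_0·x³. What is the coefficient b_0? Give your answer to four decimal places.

With m_i denoting the second derivative at x_i, h_i = 3, 3, and Δ_i = (y_(i+1) − y_i)/h_i = -7/3, 2/3:
  3·m_0 + 12·m_1 + 3·m_2 = 6(Δ_1 - Δ_0) = 18
Natural end conditions: m_0 = m_2 = 0.
Solving: m_0 = 0, m_1 = 3/2, m_2 = 0.
On [0, 3], with p_0(x) = a_0 + b_0·x + c_0·x² + d_0·x³: c_0 = m_0/2 = 0, d_0 = (m_1 - m_0)/(6h_0) = 1/12, b_0 = Δ_0 - h_0(2m_0 + m_1)/6 = -37/12.

-3.0833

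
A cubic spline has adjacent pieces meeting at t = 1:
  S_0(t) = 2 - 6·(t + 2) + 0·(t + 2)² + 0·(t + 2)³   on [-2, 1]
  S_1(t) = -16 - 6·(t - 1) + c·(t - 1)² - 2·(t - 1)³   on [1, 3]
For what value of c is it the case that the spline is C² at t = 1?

S_0''(t) = 0 + 0·(t + 2), so S_0''(1) = 0. On the right, S_1''(1) = 2c, so c = 0.

0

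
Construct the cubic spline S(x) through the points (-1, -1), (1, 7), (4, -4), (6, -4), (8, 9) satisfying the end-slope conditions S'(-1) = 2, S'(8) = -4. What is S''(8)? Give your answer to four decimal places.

Put M_i = S'' at the i-th knot. Here h = (2, 3, 2, 2) and Δ = (4, -11/3, 0, 13/2), so the interior equations h_(i-1)·M_(i-1) + 2(h_(i-1)+h_i)·M_i + h_i·M_(i+1) = 6(Δ_i − Δ_(i-1)) read
  2·M_0 + 10·M_1 + 3·M_2 = 6(Δ_1 - Δ_0) = -46
  3·M_1 + 10·M_2 + 2·M_3 = 6(Δ_2 - Δ_1) = 22
  2·M_2 + 8·M_3 + 2·M_4 = 6(Δ_3 - Δ_2) = 39
Clamped end conditions give two more equations: 2h_0·M_0 + h_0·M_1 = 6(Δ_0 - S'(-1)) = 12 and h_3·M_3 + 2h_3·M_4 = 6(S'(8) - Δ_3) = -63.
Hence M_0 = 2219/354, M_1 = -1157/177, M_2 = 403/177, M_3 = 3335/354, M_4 = -7243/354.

-20.4605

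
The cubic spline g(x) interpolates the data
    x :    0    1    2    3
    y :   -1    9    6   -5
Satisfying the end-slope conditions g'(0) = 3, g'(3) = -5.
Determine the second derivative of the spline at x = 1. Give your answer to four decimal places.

Let σ_i = g''(x_i). Step sizes h_i = 1, 1, 1; slopes of the chords Δ_i = (y_(i+1) - y_i)/h_i = 10, -3, -11.
  1·σ_0 + 4·σ_1 + 1·σ_2 = 6(Δ_1 - Δ_0) = -78
  1·σ_1 + 4·σ_2 + 1·σ_3 = 6(Δ_2 - Δ_1) = -48
Clamped end conditions give two more equations: 2h_0·σ_0 + h_0·σ_1 = 6(Δ_0 - g'(0)) = 42 and h_2·σ_2 + 2h_2·σ_3 = 6(g'(3) - Δ_2) = 36.
Solving: σ_0 = 502/15, σ_1 = -374/15, σ_2 = -176/15, σ_3 = 358/15.

-24.9333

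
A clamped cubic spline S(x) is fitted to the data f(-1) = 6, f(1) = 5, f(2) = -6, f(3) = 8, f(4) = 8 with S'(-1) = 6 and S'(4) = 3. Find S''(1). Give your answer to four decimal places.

-19.2439

With σ_i denoting the second derivative at x_i, h_i = 2, 1, 1, 1, and Δ_i = (y_(i+1) − y_i)/h_i = -1/2, -11, 14, 0:
  2·σ_0 + 6·σ_1 + 1·σ_2 = 6(Δ_1 - Δ_0) = -63
  1·σ_1 + 4·σ_2 + 1·σ_3 = 6(Δ_2 - Δ_1) = 150
  1·σ_2 + 4·σ_3 + 1·σ_4 = 6(Δ_3 - Δ_2) = -84
Clamped end conditions give two more equations: 2h_0·σ_0 + h_0·σ_1 = 6(Δ_0 - S'(-1)) = -39 and h_3·σ_3 + 2h_3·σ_4 = 6(S'(4) - Δ_3) = 18.
Solving: σ_0 = -21/164, σ_1 = -789/41, σ_2 = 4323/82, σ_3 = -1707/41, σ_4 = 2445/82.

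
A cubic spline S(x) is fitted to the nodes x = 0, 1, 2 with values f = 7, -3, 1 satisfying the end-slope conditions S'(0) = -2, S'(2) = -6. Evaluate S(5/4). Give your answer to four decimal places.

-2.4453

Write m_i for S''(x_i). With h_i = 1, 1 and divided differences Δ_i = -10, 4, the continuity of S' gives the tridiagonal system
  1·m_0 + 4·m_1 + 1·m_2 = 6(Δ_1 - Δ_0) = 84
Clamped end conditions give two more equations: 2h_0·m_0 + h_0·m_1 = 6(Δ_0 - S'(0)) = -48 and h_1·m_1 + 2h_1·m_2 = 6(S'(2) - Δ_1) = -60.
Hence m_0 = -47, m_1 = 46, m_2 = -53.
On [1, 2], S(x) = -3 - 5/2·(x - 1) + 23·(x - 1)² - 33/2·(x - 1)³.
With (x - 1) = 1/4: S(5/4) = -313/128.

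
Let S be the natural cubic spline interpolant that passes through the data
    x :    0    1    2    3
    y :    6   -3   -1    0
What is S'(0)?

-12

Write M_i for S''(x_i). With h_i = 1, 1, 1 and divided differences Δ_i = -9, 2, 1, the continuity of S' gives the tridiagonal system
  1·M_0 + 4·M_1 + 1·M_2 = 6(Δ_1 - Δ_0) = 66
  1·M_1 + 4·M_2 + 1·M_3 = 6(Δ_2 - Δ_1) = -6
Natural end conditions: M_0 = M_3 = 0.
Hence M_0 = 0, M_1 = 18, M_2 = -6, M_3 = 0.
On [0, 1], S'(x) = b_0 + 2c_0·x + 3d_0·x² with b_0 = Δ_0 - h_0(2M_0 + M_1)/6 = -12, c_0 = M_0/2 = 0, d_0 = (M_1 - M_0)/(6h_0) = 3. So S'(0) = -12.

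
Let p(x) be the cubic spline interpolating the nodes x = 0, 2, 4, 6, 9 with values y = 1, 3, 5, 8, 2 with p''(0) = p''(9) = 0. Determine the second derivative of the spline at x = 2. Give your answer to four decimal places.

Put M_i = p'' at the i-th knot. Here h = (2, 2, 2, 3) and Δ = (1, 1, 3/2, -2), so the interior equations h_(i-1)·M_(i-1) + 2(h_(i-1)+h_i)·M_i + h_i·M_(i+1) = 6(Δ_i − Δ_(i-1)) read
  2·M_0 + 8·M_1 + 2·M_2 = 6(Δ_1 - Δ_0) = 0
  2·M_1 + 8·M_2 + 2·M_3 = 6(Δ_2 - Δ_1) = 3
  2·M_2 + 10·M_3 + 3·M_4 = 6(Δ_3 - Δ_2) = -21
Natural end conditions: M_0 = M_4 = 0.
Solving: M_0 = 0, M_1 = -18/71, M_2 = 72/71, M_3 = -327/142, M_4 = 0.

-0.2535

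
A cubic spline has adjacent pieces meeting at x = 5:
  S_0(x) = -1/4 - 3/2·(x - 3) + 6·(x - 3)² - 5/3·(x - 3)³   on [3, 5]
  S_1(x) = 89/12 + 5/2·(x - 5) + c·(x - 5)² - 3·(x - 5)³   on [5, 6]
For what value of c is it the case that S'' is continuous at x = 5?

S_0''(x) = 12 - 10·(x - 3), so S_0''(5) = -8. On the right, S_1''(5) = 2c, so c = -4.

-4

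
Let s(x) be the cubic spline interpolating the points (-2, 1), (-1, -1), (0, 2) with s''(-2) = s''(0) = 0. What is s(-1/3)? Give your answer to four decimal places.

0.6296

Put m_i = s'' at the i-th knot. Here h = (1, 1) and Δ = (-2, 3), so the interior equations h_(i-1)·m_(i-1) + 2(h_(i-1)+h_i)·m_i + h_i·m_(i+1) = 6(Δ_i − Δ_(i-1)) read
  1·m_0 + 4·m_1 + 1·m_2 = 6(Δ_1 - Δ_0) = 30
Natural end conditions: m_0 = m_2 = 0.
Forward elimination and back-substitution give m_0 = 0, m_1 = 15/2, m_2 = 0.
On [-1, 0], s(x) = -1 + 1/2·(x + 1) + 15/4·(x + 1)² - 5/4·(x + 1)³.
With (x + 1) = 2/3: s(-1/3) = 17/27.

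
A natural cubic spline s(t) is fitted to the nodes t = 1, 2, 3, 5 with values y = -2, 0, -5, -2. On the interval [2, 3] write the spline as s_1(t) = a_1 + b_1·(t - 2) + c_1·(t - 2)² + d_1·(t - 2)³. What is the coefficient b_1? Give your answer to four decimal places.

-2.2174

Write σ_i for s''(x_i). With h_i = 1, 1, 2 and divided differences Δ_i = 2, -5, 3/2, the continuity of s' gives the tridiagonal system
  1·σ_0 + 4·σ_1 + 1·σ_2 = 6(Δ_1 - Δ_0) = -42
  1·σ_1 + 6·σ_2 + 2·σ_3 = 6(Δ_2 - Δ_1) = 39
Natural end conditions: σ_0 = σ_3 = 0.
Forward elimination and back-substitution give σ_0 = 0, σ_1 = -291/23, σ_2 = 198/23, σ_3 = 0.
On [2, 3], with s_1(t) = a_1 + b_1·(t - 2) + c_1·(t - 2)² + d_1·(t - 2)³: c_1 = σ_1/2 = -291/46, d_1 = (σ_2 - σ_1)/(6h_1) = 163/46, b_1 = Δ_1 - h_1(2σ_1 + σ_2)/6 = -51/23.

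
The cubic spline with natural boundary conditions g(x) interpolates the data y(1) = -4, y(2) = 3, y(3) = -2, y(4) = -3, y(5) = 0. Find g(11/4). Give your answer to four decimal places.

With m_i denoting the second derivative at x_i, h_i = 1, 1, 1, 1, and Δ_i = (y_(i+1) − y_i)/h_i = 7, -5, -1, 3:
  1·m_0 + 4·m_1 + 1·m_2 = 6(Δ_1 - Δ_0) = -72
  1·m_1 + 4·m_2 + 1·m_3 = 6(Δ_2 - Δ_1) = 24
  1·m_2 + 4·m_3 + 1·m_4 = 6(Δ_3 - Δ_2) = 24
Natural end conditions: m_0 = m_4 = 0.
Solving: m_0 = 0, m_1 = -144/7, m_2 = 72/7, m_3 = 24/7, m_4 = 0.
On [2, 3], g(x) = 3 + 1/7·(x - 2) - 72/7·(x - 2)² + 36/7·(x - 2)³.
With (x - 2) = 3/4: g(11/4) = -57/112.

-0.5089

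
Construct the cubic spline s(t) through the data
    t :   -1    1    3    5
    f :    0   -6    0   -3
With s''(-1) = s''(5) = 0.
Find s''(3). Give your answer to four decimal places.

Write M_i for s''(x_i). With h_i = 2, 2, 2 and divided differences Δ_i = -3, 3, -3/2, the continuity of s' gives the tridiagonal system
  2·M_0 + 8·M_1 + 2·M_2 = 6(Δ_1 - Δ_0) = 36
  2·M_1 + 8·M_2 + 2·M_3 = 6(Δ_2 - Δ_1) = -27
Natural end conditions: M_0 = M_3 = 0.
Forward elimination and back-substitution give M_0 = 0, M_1 = 57/10, M_2 = -24/5, M_3 = 0.

-4.8000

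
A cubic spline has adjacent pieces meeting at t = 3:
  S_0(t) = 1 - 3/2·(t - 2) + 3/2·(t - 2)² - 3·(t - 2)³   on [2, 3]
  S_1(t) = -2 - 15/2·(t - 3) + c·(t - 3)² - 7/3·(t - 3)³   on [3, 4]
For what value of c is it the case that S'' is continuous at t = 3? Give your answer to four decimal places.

-7.5000

S_0''(t) = 3 - 18·(t - 2), so S_0''(3) = -15. On the right, S_1''(3) = 2c, so c = -15/2.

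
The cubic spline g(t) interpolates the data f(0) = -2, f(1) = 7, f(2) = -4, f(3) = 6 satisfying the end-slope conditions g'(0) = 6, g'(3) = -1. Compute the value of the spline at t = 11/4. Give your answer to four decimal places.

Write σ_i for g''(x_i). With h_i = 1, 1, 1 and divided differences Δ_i = 9, -11, 10, the continuity of g' gives the tridiagonal system
  1·σ_0 + 4·σ_1 + 1·σ_2 = 6(Δ_1 - Δ_0) = -120
  1·σ_1 + 4·σ_2 + 1·σ_3 = 6(Δ_2 - Δ_1) = 126
Clamped end conditions give two more equations: 2h_0·σ_0 + h_0·σ_1 = 6(Δ_0 - g'(0)) = 18 and h_2·σ_2 + 2h_2·σ_3 = 6(g'(3) - Δ_2) = -66.
Forward elimination and back-substitution give σ_0 = 542/15, σ_1 = -814/15, σ_2 = 914/15, σ_3 = -952/15.
On [2, 3], g(t) = -4 + 4/15·(t - 2) + 457/15·(t - 2)² - 311/15·(t - 2)³.
With (t - 2) = 3/4: g(11/4) = 1469/320.

4.5906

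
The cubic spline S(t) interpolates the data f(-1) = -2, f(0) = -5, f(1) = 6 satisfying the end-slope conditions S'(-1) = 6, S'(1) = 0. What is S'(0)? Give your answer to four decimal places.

4.5000

With m_i denoting the second derivative at x_i, h_i = 1, 1, and Δ_i = (y_(i+1) − y_i)/h_i = -3, 11:
  1·m_0 + 4·m_1 + 1·m_2 = 6(Δ_1 - Δ_0) = 84
Clamped end conditions give two more equations: 2h_0·m_0 + h_0·m_1 = 6(Δ_0 - S'(-1)) = -54 and h_1·m_1 + 2h_1·m_2 = 6(S'(1) - Δ_1) = -66.
Solving: m_0 = -51, m_1 = 48, m_2 = -57.
On [0, 1], S'(t) = b_1 + 2c_1·t + 3d_1·t² with b_1 = Δ_1 - h_1(2m_1 + m_2)/6 = 9/2, c_1 = m_1/2 = 24, d_1 = (m_2 - m_1)/(6h_1) = -35/2. So S'(0) = 9/2.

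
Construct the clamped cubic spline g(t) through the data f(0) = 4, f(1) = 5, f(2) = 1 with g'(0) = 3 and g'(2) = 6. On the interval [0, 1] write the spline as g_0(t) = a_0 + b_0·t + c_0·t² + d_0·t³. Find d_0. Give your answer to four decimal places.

-3.5000

With M_i denoting the second derivative at x_i, h_i = 1, 1, and Δ_i = (y_(i+1) − y_i)/h_i = 1, -4:
  1·M_0 + 4·M_1 + 1·M_2 = 6(Δ_1 - Δ_0) = -30
Clamped end conditions give two more equations: 2h_0·M_0 + h_0·M_1 = 6(Δ_0 - g'(0)) = -12 and h_1·M_1 + 2h_1·M_2 = 6(g'(2) - Δ_1) = 60.
Hence M_0 = 3, M_1 = -18, M_2 = 39.
On [0, 1], with g_0(t) = a_0 + b_0·t + c_0·t² + d_0·t³: c_0 = M_0/2 = 3/2, d_0 = (M_1 - M_0)/(6h_0) = -7/2, b_0 = Δ_0 - h_0(2M_0 + M_1)/6 = 3.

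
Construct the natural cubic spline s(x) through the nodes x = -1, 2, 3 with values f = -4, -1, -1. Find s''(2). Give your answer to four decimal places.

-0.7500

With m_i denoting the second derivative at x_i, h_i = 3, 1, and Δ_i = (y_(i+1) − y_i)/h_i = 1, 0:
  3·m_0 + 8·m_1 + 1·m_2 = 6(Δ_1 - Δ_0) = -6
Natural end conditions: m_0 = m_2 = 0.
Forward elimination and back-substitution give m_0 = 0, m_1 = -3/4, m_2 = 0.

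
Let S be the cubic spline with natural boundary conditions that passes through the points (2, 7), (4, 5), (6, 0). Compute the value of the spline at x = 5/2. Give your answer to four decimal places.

6.6758

Let M_i = S''(x_i). Step sizes h_i = 2, 2; slopes of the chords Δ_i = (y_(i+1) - y_i)/h_i = -1, -5/2.
  2·M_0 + 8·M_1 + 2·M_2 = 6(Δ_1 - Δ_0) = -9
Natural end conditions: M_0 = M_2 = 0.
Forward elimination and back-substitution give M_0 = 0, M_1 = -9/8, M_2 = 0.
On [2, 4], S(x) = 7 - 5/8·(x - 2) + 0·(x - 2)² - 3/32·(x - 2)³.
With (x - 2) = 1/2: S(5/2) = 1709/256.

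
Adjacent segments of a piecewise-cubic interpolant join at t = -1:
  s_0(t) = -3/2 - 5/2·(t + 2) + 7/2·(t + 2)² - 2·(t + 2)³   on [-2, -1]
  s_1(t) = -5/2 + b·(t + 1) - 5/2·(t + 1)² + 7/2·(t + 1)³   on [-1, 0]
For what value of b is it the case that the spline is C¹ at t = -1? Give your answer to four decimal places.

s_0'(t) = -5/2 + 7·(t + 2) - 6·(t + 2)², so s_0'(-1) = -3/2. On the right, s_1'(-1) = b, so b = -3/2.

-1.5000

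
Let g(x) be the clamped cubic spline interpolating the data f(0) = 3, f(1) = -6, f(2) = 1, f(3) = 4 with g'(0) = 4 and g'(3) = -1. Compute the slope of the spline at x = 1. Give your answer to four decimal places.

Write σ_i for g''(x_i). With h_i = 1, 1, 1 and divided differences Δ_i = -9, 7, 3, the continuity of g' gives the tridiagonal system
  1·σ_0 + 4·σ_1 + 1·σ_2 = 6(Δ_1 - Δ_0) = 96
  1·σ_1 + 4·σ_2 + 1·σ_3 = 6(Δ_2 - Δ_1) = -24
Clamped end conditions give two more equations: 2h_0·σ_0 + h_0·σ_1 = 6(Δ_0 - g'(0)) = -78 and h_2·σ_2 + 2h_2·σ_3 = 6(g'(3) - Δ_2) = -24.
Solving: σ_0 = -908/15, σ_1 = 646/15, σ_2 = -236/15, σ_3 = -62/15.
On [1, 2], g'(x) = b_1 + 2c_1·(x - 1) + 3d_1·(x - 1)² with b_1 = Δ_1 - h_1(2σ_1 + σ_2)/6 = -71/15, c_1 = σ_1/2 = 323/15, d_1 = (σ_2 - σ_1)/(6h_1) = -49/5. So g'(1) = -71/15.

-4.7333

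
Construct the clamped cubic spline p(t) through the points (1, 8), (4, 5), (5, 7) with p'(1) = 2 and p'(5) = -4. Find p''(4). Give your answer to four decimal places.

7.5000

Put M_i = p'' at the i-th knot. Here h = (3, 1) and Δ = (-1, 2), so the interior equations h_(i-1)·M_(i-1) + 2(h_(i-1)+h_i)·M_i + h_i·M_(i+1) = 6(Δ_i − Δ_(i-1)) read
  3·M_0 + 8·M_1 + 1·M_2 = 6(Δ_1 - Δ_0) = 18
Clamped end conditions give two more equations: 2h_0·M_0 + h_0·M_1 = 6(Δ_0 - p'(1)) = -18 and h_1·M_1 + 2h_1·M_2 = 6(p'(5) - Δ_1) = -36.
Solving: M_0 = -27/4, M_1 = 15/2, M_2 = -87/4.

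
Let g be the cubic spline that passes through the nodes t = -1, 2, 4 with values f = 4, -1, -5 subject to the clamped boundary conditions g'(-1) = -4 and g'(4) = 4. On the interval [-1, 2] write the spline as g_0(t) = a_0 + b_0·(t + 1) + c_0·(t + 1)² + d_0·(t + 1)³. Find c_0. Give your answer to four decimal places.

With M_i denoting the second derivative at x_i, h_i = 3, 2, and Δ_i = (y_(i+1) − y_i)/h_i = -5/3, -2:
  3·M_0 + 10·M_1 + 2·M_2 = 6(Δ_1 - Δ_0) = -2
Clamped end conditions give two more equations: 2h_0·M_0 + h_0·M_1 = 6(Δ_0 - g'(-1)) = 14 and h_1·M_1 + 2h_1·M_2 = 6(g'(4) - Δ_1) = 36.
Solving: M_0 = 62/15, M_1 = -18/5, M_2 = 54/5.
On [-1, 2], with g_0(t) = a_0 + b_0·(t + 1) + c_0·(t + 1)² + d_0·(t + 1)³: c_0 = M_0/2 = 31/15, d_0 = (M_1 - M_0)/(6h_0) = -58/135, b_0 = Δ_0 - h_0(2M_0 + M_1)/6 = -4.

2.0667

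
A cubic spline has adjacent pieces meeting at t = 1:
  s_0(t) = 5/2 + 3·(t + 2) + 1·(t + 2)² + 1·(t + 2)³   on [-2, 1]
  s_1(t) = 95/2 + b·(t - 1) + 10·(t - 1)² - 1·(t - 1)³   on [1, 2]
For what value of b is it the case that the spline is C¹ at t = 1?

s_0'(t) = 3 + 2·(t + 2) + 3·(t + 2)², so s_0'(1) = 36. On the right, s_1'(1) = b, so b = 36.

36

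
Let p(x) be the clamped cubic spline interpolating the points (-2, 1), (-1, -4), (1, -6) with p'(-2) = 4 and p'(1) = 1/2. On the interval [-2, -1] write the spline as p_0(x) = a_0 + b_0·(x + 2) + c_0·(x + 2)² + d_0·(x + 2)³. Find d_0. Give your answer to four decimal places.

Let m_i = p''(x_i). Step sizes h_i = 1, 2; slopes of the chords Δ_i = (y_(i+1) - y_i)/h_i = -5, -1.
  1·m_0 + 6·m_1 + 2·m_2 = 6(Δ_1 - Δ_0) = 24
Clamped end conditions give two more equations: 2h_0·m_0 + h_0·m_1 = 6(Δ_0 - p'(-2)) = -54 and h_1·m_1 + 2h_1·m_2 = 6(p'(1) - Δ_1) = 9.
Hence m_0 = -193/6, m_1 = 31/3, m_2 = -35/12.
On [-2, -1], with p_0(x) = a_0 + b_0·(x + 2) + c_0·(x + 2)² + d_0·(x + 2)³: c_0 = m_0/2 = -193/12, d_0 = (m_1 - m_0)/(6h_0) = 85/12, b_0 = Δ_0 - h_0(2m_0 + m_1)/6 = 4.

7.0833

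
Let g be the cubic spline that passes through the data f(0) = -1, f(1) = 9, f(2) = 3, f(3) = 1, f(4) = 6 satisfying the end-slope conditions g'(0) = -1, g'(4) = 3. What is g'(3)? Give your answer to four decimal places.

3.5536

Let m_i = g''(x_i). Step sizes h_i = 1, 1, 1, 1; slopes of the chords Δ_i = (y_(i+1) - y_i)/h_i = 10, -6, -2, 5.
  1·m_0 + 4·m_1 + 1·m_2 = 6(Δ_1 - Δ_0) = -96
  1·m_1 + 4·m_2 + 1·m_3 = 6(Δ_2 - Δ_1) = 24
  1·m_2 + 4·m_3 + 1·m_4 = 6(Δ_3 - Δ_2) = 42
Clamped end conditions give two more equations: 2h_0·m_0 + h_0·m_1 = 6(Δ_0 - g'(0)) = 66 and h_3·m_3 + 2h_3·m_4 = 6(g'(4) - Δ_3) = -12.
Solving the tridiagonal system: m_0 = 1495/28, m_1 = -571/14, m_2 = 55/4, m_3 = 137/14, m_4 = -305/28.
On [3, 4], g'(t) = b_3 + 2c_3·(t - 3) + 3d_3·(t - 3)² with b_3 = Δ_3 - h_3(2m_3 + m_4)/6 = 199/56, c_3 = m_3/2 = 137/28, d_3 = (m_4 - m_3)/(6h_3) = -193/56. So g'(3) = 199/56.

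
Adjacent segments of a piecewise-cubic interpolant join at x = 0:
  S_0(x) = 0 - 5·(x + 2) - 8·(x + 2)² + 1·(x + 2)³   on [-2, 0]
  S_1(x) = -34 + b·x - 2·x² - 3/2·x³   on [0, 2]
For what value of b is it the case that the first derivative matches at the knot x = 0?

-25

S_0'(x) = -5 - 16·(x + 2) + 3·(x + 2)², so S_0'(0) = -25. On the right, S_1'(0) = b, so b = -25.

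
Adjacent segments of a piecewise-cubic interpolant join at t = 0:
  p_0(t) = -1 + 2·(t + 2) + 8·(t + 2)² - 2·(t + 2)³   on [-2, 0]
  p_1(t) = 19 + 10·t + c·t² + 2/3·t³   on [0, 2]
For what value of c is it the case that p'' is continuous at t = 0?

p_0''(t) = 16 - 12·(t + 2), so p_0''(0) = -8. On the right, p_1''(0) = 2c, so c = -4.

-4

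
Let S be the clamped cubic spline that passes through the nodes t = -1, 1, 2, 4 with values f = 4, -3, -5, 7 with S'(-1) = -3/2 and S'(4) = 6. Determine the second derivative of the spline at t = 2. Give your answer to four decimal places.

Put m_i = S'' at the i-th knot. Here h = (2, 1, 2) and Δ = (-7/2, -2, 6), so the interior equations h_(i-1)·m_(i-1) + 2(h_(i-1)+h_i)·m_i + h_i·m_(i+1) = 6(Δ_i − Δ_(i-1)) read
  2·m_0 + 6·m_1 + 1·m_2 = 6(Δ_1 - Δ_0) = 9
  1·m_1 + 6·m_2 + 2·m_3 = 6(Δ_2 - Δ_1) = 48
Clamped end conditions give two more equations: 2h_0·m_0 + h_0·m_1 = 6(Δ_0 - S'(-1)) = -12 and h_2·m_2 + 2h_2·m_3 = 6(S'(4) - Δ_2) = 0.
Forward elimination and back-substitution give m_0 = -57/16, m_1 = 9/8, m_2 = 75/8, m_3 = -75/16.

9.3750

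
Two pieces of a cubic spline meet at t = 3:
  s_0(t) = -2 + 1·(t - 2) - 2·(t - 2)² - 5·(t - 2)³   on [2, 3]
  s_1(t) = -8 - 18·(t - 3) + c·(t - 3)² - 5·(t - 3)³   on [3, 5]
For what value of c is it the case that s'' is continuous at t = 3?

-17

s_0''(t) = -4 - 30·(t - 2), so s_0''(3) = -34. On the right, s_1''(3) = 2c, so c = -17.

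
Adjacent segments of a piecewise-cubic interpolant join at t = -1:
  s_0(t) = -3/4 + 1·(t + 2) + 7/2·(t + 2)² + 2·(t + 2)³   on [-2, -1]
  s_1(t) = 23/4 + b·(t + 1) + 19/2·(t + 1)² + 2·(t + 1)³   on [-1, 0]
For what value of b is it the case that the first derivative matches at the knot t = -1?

s_0'(t) = 1 + 7·(t + 2) + 6·(t + 2)², so s_0'(-1) = 14. On the right, s_1'(-1) = b, so b = 14.

14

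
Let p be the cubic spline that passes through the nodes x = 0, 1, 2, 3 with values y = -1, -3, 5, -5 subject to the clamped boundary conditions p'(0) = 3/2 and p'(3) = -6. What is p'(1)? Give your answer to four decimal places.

Put M_i = p'' at the i-th knot. Here h = (1, 1, 1) and Δ = (-2, 8, -10), so the interior equations h_(i-1)·M_(i-1) + 2(h_(i-1)+h_i)·M_i + h_i·M_(i+1) = 6(Δ_i − Δ_(i-1)) read
  1·M_0 + 4·M_1 + 1·M_2 = 6(Δ_1 - Δ_0) = 60
  1·M_1 + 4·M_2 + 1·M_3 = 6(Δ_2 - Δ_1) = -108
Clamped end conditions give two more equations: 2h_0·M_0 + h_0·M_1 = 6(Δ_0 - p'(0)) = -21 and h_2·M_2 + 2h_2·M_3 = 6(p'(3) - Δ_2) = 24.
Solving the tridiagonal system: M_0 = -134/5, M_1 = 163/5, M_2 = -218/5, M_3 = 169/5.
On [1, 2], p'(x) = b_1 + 2c_1·(x - 1) + 3d_1·(x - 1)² with b_1 = Δ_1 - h_1(2M_1 + M_2)/6 = 22/5, c_1 = M_1/2 = 163/10, d_1 = (M_2 - M_1)/(6h_1) = -127/10. So p'(1) = 22/5.

4.4000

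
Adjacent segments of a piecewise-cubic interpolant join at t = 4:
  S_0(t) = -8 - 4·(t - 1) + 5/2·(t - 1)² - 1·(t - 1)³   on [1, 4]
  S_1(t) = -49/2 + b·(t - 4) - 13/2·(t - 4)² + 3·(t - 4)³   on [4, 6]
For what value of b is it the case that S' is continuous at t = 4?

S_0'(t) = -4 + 5·(t - 1) - 3·(t - 1)², so S_0'(4) = -16. On the right, S_1'(4) = b, so b = -16.

-16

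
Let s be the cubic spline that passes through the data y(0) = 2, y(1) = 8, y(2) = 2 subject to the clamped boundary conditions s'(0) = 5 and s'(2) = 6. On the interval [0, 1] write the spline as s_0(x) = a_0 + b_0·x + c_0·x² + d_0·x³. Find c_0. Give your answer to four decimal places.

10.7500

With M_i denoting the second derivative at x_i, h_i = 1, 1, and Δ_i = (y_(i+1) − y_i)/h_i = 6, -6:
  1·M_0 + 4·M_1 + 1·M_2 = 6(Δ_1 - Δ_0) = -72
Clamped end conditions give two more equations: 2h_0·M_0 + h_0·M_1 = 6(Δ_0 - s'(0)) = 6 and h_1·M_1 + 2h_1·M_2 = 6(s'(2) - Δ_1) = 72.
Forward elimination and back-substitution give M_0 = 43/2, M_1 = -37, M_2 = 109/2.
On [0, 1], with s_0(x) = a_0 + b_0·x + c_0·x² + d_0·x³: c_0 = M_0/2 = 43/4, d_0 = (M_1 - M_0)/(6h_0) = -39/4, b_0 = Δ_0 - h_0(2M_0 + M_1)/6 = 5.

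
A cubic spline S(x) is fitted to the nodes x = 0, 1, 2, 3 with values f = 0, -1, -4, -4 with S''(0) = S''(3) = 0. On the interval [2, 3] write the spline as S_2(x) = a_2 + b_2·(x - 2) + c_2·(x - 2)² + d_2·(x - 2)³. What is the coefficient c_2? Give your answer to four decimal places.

2.8000

Let m_i = S''(x_i). Step sizes h_i = 1, 1, 1; slopes of the chords Δ_i = (y_(i+1) - y_i)/h_i = -1, -3, 0.
  1·m_0 + 4·m_1 + 1·m_2 = 6(Δ_1 - Δ_0) = -12
  1·m_1 + 4·m_2 + 1·m_3 = 6(Δ_2 - Δ_1) = 18
Natural end conditions: m_0 = m_3 = 0.
Solving: m_0 = 0, m_1 = -22/5, m_2 = 28/5, m_3 = 0.
On [2, 3], with S_2(x) = a_2 + b_2·(x - 2) + c_2·(x - 2)² + d_2·(x - 2)³: c_2 = m_2/2 = 14/5, d_2 = (m_3 - m_2)/(6h_2) = -14/15, b_2 = Δ_2 - h_2(2m_2 + m_3)/6 = -28/15.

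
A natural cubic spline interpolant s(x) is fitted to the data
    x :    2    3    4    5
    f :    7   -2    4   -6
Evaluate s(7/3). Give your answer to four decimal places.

2.4988

Write M_i for s''(x_i). With h_i = 1, 1, 1 and divided differences Δ_i = -9, 6, -10, the continuity of s' gives the tridiagonal system
  1·M_0 + 4·M_1 + 1·M_2 = 6(Δ_1 - Δ_0) = 90
  1·M_1 + 4·M_2 + 1·M_3 = 6(Δ_2 - Δ_1) = -96
Natural end conditions: M_0 = M_3 = 0.
Forward elimination and back-substitution give M_0 = 0, M_1 = 152/5, M_2 = -158/5, M_3 = 0.
On [2, 3], s(x) = 7 - 211/15·(x - 2) + 0·(x - 2)² + 76/15·(x - 2)³.
With (x - 2) = 1/3: s(7/3) = 1012/405.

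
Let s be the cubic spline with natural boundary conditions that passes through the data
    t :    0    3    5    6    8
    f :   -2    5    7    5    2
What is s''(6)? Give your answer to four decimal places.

With σ_i denoting the second derivative at x_i, h_i = 3, 2, 1, 2, and Δ_i = (y_(i+1) − y_i)/h_i = 7/3, 1, -2, -3/2:
  3·σ_0 + 10·σ_1 + 2·σ_2 = 6(Δ_1 - Δ_0) = -8
  2·σ_1 + 6·σ_2 + 1·σ_3 = 6(Δ_2 - Δ_1) = -18
  1·σ_2 + 6·σ_3 + 2·σ_4 = 6(Δ_3 - Δ_2) = 3
Natural end conditions: σ_0 = σ_4 = 0.
Hence σ_0 = 0, σ_1 = -29/163, σ_2 = -507/163, σ_3 = 166/163, σ_4 = 0.

1.0184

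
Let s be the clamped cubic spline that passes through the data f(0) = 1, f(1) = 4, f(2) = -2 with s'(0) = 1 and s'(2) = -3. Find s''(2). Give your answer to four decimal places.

Write m_i for s''(x_i). With h_i = 1, 1 and divided differences Δ_i = 3, -6, the continuity of s' gives the tridiagonal system
  1·m_0 + 4·m_1 + 1·m_2 = 6(Δ_1 - Δ_0) = -54
Clamped end conditions give two more equations: 2h_0·m_0 + h_0·m_1 = 6(Δ_0 - s'(0)) = 12 and h_1·m_1 + 2h_1·m_2 = 6(s'(2) - Δ_1) = 18.
Forward elimination and back-substitution give m_0 = 35/2, m_1 = -23, m_2 = 41/2.

20.5000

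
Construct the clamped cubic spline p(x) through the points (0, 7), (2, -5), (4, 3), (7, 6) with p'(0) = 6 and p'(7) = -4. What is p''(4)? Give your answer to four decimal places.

-3.8378

With σ_i denoting the second derivative at x_i, h_i = 2, 2, 3, and Δ_i = (y_(i+1) − y_i)/h_i = -6, 4, 1:
  2·σ_0 + 8·σ_1 + 2·σ_2 = 6(Δ_1 - Δ_0) = 60
  2·σ_1 + 10·σ_2 + 3·σ_3 = 6(Δ_2 - Δ_1) = -18
Clamped end conditions give two more equations: 2h_0·σ_0 + h_0·σ_1 = 6(Δ_0 - p'(0)) = -72 and h_2·σ_2 + 2h_2·σ_3 = 6(p'(7) - Δ_2) = -30.
Hence σ_0 = -940/37, σ_1 = 548/37, σ_2 = -142/37, σ_3 = -114/37.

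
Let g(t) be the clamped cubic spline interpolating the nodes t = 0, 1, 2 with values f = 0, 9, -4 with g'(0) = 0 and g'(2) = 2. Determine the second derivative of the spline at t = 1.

-68

Put σ_i = g'' at the i-th knot. Here h = (1, 1) and Δ = (9, -13), so the interior equations h_(i-1)·σ_(i-1) + 2(h_(i-1)+h_i)·σ_i + h_i·σ_(i+1) = 6(Δ_i − Δ_(i-1)) read
  1·σ_0 + 4·σ_1 + 1·σ_2 = 6(Δ_1 - Δ_0) = -132
Clamped end conditions give two more equations: 2h_0·σ_0 + h_0·σ_1 = 6(Δ_0 - g'(0)) = 54 and h_1·σ_1 + 2h_1·σ_2 = 6(g'(2) - Δ_1) = 90.
Solving: σ_0 = 61, σ_1 = -68, σ_2 = 79.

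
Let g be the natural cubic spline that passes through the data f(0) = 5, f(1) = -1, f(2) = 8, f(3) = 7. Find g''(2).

-22

Let M_i = g''(x_i). Step sizes h_i = 1, 1, 1; slopes of the chords Δ_i = (y_(i+1) - y_i)/h_i = -6, 9, -1.
  1·M_0 + 4·M_1 + 1·M_2 = 6(Δ_1 - Δ_0) = 90
  1·M_1 + 4·M_2 + 1·M_3 = 6(Δ_2 - Δ_1) = -60
Natural end conditions: M_0 = M_3 = 0.
Hence M_0 = 0, M_1 = 28, M_2 = -22, M_3 = 0.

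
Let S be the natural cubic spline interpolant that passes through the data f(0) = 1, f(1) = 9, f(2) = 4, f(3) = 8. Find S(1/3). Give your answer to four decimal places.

Let m_i = S''(x_i). Step sizes h_i = 1, 1, 1; slopes of the chords Δ_i = (y_(i+1) - y_i)/h_i = 8, -5, 4.
  1·m_0 + 4·m_1 + 1·m_2 = 6(Δ_1 - Δ_0) = -78
  1·m_1 + 4·m_2 + 1·m_3 = 6(Δ_2 - Δ_1) = 54
Natural end conditions: m_0 = m_3 = 0.
Solving the tridiagonal system: m_0 = 0, m_1 = -122/5, m_2 = 98/5, m_3 = 0.
On [0, 1], S(x) = 1 + 181/15·x + 0·x² - 61/15·x³.
With x = 1/3: S(1/3) = 1973/405.

4.8716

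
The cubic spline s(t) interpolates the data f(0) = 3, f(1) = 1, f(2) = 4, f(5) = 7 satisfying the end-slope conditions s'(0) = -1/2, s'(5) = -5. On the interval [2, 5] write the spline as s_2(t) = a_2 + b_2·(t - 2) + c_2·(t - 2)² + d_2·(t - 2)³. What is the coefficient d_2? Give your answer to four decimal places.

Write M_i for s''(x_i). With h_i = 1, 1, 3 and divided differences Δ_i = -2, 3, 1, the continuity of s' gives the tridiagonal system
  1·M_0 + 4·M_1 + 1·M_2 = 6(Δ_1 - Δ_0) = 30
  1·M_1 + 8·M_2 + 3·M_3 = 6(Δ_2 - Δ_1) = -12
Clamped end conditions give two more equations: 2h_0·M_0 + h_0·M_1 = 6(Δ_0 - s'(0)) = -9 and h_2·M_2 + 2h_2·M_3 = 6(s'(5) - Δ_2) = -36.
Forward elimination and back-substitution give M_0 = -276/29, M_1 = 291/29, M_2 = -18/29, M_3 = -165/29.
On [2, 5], with s_2(t) = a_2 + b_2·(t - 2) + c_2·(t - 2)² + d_2·(t - 2)³: c_2 = M_2/2 = -9/29, d_2 = (M_3 - M_2)/(6h_2) = -49/174, b_2 = Δ_2 - h_2(2M_2 + M_3)/6 = 259/58.

-0.2816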